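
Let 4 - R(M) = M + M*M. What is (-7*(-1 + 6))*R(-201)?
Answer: 1406860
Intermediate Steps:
R(M) = 4 - M - M² (R(M) = 4 - (M + M*M) = 4 - (M + M²) = 4 + (-M - M²) = 4 - M - M²)
(-7*(-1 + 6))*R(-201) = (-7*(-1 + 6))*(4 - 1*(-201) - 1*(-201)²) = (-7*5)*(4 + 201 - 1*40401) = -35*(4 + 201 - 40401) = -35*(-40196) = 1406860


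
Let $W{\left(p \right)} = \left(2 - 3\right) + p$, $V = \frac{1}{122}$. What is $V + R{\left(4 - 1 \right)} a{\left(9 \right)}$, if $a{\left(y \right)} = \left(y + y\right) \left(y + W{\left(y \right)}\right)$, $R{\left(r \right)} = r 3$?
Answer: $\frac{335989}{122} \approx 2754.0$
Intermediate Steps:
$V = \frac{1}{122} \approx 0.0081967$
$W{\left(p \right)} = -1 + p$
$R{\left(r \right)} = 3 r$
$a{\left(y \right)} = 2 y \left(-1 + 2 y\right)$ ($a{\left(y \right)} = \left(y + y\right) \left(y + \left(-1 + y\right)\right) = 2 y \left(-1 + 2 y\right)$)
$V + R{\left(4 - 1 \right)} a{\left(9 \right)} = \frac{1}{122} + 3 \left(4 - 1\right) 2 \cdot 9 \left(-1 + 2 \cdot 9\right) = \frac{1}{122} + 3 \cdot 3 \cdot 2 \cdot 9 \left(-1 + 18\right) = \frac{1}{122} + 9 \cdot 2 \cdot 9 \cdot 17 = \frac{1}{122} + 9 \cdot 306 = \frac{1}{122} + 2754 = \frac{335989}{122}$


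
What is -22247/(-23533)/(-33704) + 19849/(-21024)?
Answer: -1967978221237/2084414577696 ≈ -0.94414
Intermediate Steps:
-22247/(-23533)/(-33704) + 19849/(-21024) = -22247*(-1/23533)*(-1/33704) + 19849*(-1/21024) = (22247/23533)*(-1/33704) - 19849/21024 = -22247/793156232 - 19849/21024 = -1967978221237/2084414577696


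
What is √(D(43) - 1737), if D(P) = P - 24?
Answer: I*√1718 ≈ 41.449*I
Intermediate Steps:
D(P) = -24 + P
√(D(43) - 1737) = √((-24 + 43) - 1737) = √(19 - 1737) = √(-1718) = I*√1718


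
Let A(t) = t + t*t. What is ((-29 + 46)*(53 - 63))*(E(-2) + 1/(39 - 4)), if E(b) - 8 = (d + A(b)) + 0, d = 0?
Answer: -11934/7 ≈ -1704.9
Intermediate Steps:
A(t) = t + t**2
E(b) = 8 + b*(1 + b) (E(b) = 8 + ((0 + b*(1 + b)) + 0) = 8 + (b*(1 + b) + 0) = 8 + b*(1 + b))
((-29 + 46)*(53 - 63))*(E(-2) + 1/(39 - 4)) = ((-29 + 46)*(53 - 63))*((8 - 2*(1 - 2)) + 1/(39 - 4)) = (17*(-10))*((8 - 2*(-1)) + 1/35) = -170*((8 + 2) + 1/35) = -170*(10 + 1/35) = -170*351/35 = -11934/7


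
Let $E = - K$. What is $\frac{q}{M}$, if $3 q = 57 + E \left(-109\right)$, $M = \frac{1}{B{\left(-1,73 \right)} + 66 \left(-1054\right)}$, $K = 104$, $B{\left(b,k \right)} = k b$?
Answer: $- \frac{793374341}{3} \approx -2.6446 \cdot 10^{8}$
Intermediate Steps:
$B{\left(b,k \right)} = b k$
$M = - \frac{1}{69637}$ ($M = \frac{1}{\left(-1\right) 73 + 66 \left(-1054\right)} = \frac{1}{-73 - 69564} = \frac{1}{-69637} = - \frac{1}{69637} \approx -1.436 \cdot 10^{-5}$)
$E = -104$ ($E = \left(-1\right) 104 = -104$)
$q = \frac{11393}{3}$ ($q = \frac{57 - -11336}{3} = \frac{57 + 11336}{3} = \frac{1}{3} \cdot 11393 = \frac{11393}{3} \approx 3797.7$)
$\frac{q}{M} = \frac{11393}{3 \left(- \frac{1}{69637}\right)} = \frac{11393}{3} \left(-69637\right) = - \frac{793374341}{3}$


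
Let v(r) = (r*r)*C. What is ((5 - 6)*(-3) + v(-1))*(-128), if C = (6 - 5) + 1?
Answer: -640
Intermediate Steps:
C = 2 (C = 1 + 1 = 2)
v(r) = 2*r² (v(r) = (r*r)*2 = r²*2 = 2*r²)
((5 - 6)*(-3) + v(-1))*(-128) = ((5 - 6)*(-3) + 2*(-1)²)*(-128) = (-1*(-3) + 2*1)*(-128) = (3 + 2)*(-128) = 5*(-128) = -640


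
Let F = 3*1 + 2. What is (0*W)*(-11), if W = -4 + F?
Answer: 0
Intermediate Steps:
F = 5 (F = 3 + 2 = 5)
W = 1 (W = -4 + 5 = 1)
(0*W)*(-11) = (0*1)*(-11) = 0*(-11) = 0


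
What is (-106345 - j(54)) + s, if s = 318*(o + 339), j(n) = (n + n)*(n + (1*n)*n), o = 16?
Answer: -314215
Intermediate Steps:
j(n) = 2*n*(n + n²) (j(n) = (2*n)*(n + n*n) = (2*n)*(n + n²) = 2*n*(n + n²))
s = 112890 (s = 318*(16 + 339) = 318*355 = 112890)
(-106345 - j(54)) + s = (-106345 - 2*54²*(1 + 54)) + 112890 = (-106345 - 2*2916*55) + 112890 = (-106345 - 1*320760) + 112890 = (-106345 - 320760) + 112890 = -427105 + 112890 = -314215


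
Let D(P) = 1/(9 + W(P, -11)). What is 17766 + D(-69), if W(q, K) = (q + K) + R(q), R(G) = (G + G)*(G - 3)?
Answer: 175261591/9865 ≈ 17766.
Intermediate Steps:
R(G) = 2*G*(-3 + G) (R(G) = (2*G)*(-3 + G) = 2*G*(-3 + G))
W(q, K) = K + q + 2*q*(-3 + q) (W(q, K) = (q + K) + 2*q*(-3 + q) = (K + q) + 2*q*(-3 + q) = K + q + 2*q*(-3 + q))
D(P) = 1/(-2 + P + 2*P*(-3 + P)) (D(P) = 1/(9 + (-11 + P + 2*P*(-3 + P))) = 1/(-2 + P + 2*P*(-3 + P)))
17766 + D(-69) = 17766 + 1/(-2 - 69 + 2*(-69)*(-3 - 69)) = 17766 + 1/(-2 - 69 + 2*(-69)*(-72)) = 17766 + 1/(-2 - 69 + 9936) = 17766 + 1/9865 = 175261591/9865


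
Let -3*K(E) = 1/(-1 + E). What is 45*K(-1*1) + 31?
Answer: 77/2 ≈ 38.500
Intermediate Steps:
K(E) = -1/(3*(-1 + E))
45*K(-1*1) + 31 = 45*(-1/(-3 + 3*(-1*1))) + 31 = 45*(-1/(-3 + 3*(-1))) + 31 = 45*(-1/(-3 - 3)) + 31 = 45*(-1/(-6)) + 31 = 45*(-1*(-1/6)) + 31 = 45*(1/6) + 31 = 15/2 + 31 = 77/2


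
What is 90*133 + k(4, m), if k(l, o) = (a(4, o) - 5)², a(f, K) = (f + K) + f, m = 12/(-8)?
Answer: 47889/4 ≈ 11972.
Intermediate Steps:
m = -3/2 (m = 12*(-⅛) = -3/2 ≈ -1.5000)
a(f, K) = K + 2*f (a(f, K) = (K + f) + f = K + 2*f)
k(l, o) = (3 + o)² (k(l, o) = ((o + 2*4) - 5)² = ((o + 8) - 5)² = ((8 + o) - 5)² = (3 + o)²)
90*133 + k(4, m) = 90*133 + (3 - 3/2)² = 11970 + (3/2)² = 11970 + 9/4 = 47889/4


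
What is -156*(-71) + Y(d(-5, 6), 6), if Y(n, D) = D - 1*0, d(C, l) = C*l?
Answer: 11082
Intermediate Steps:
Y(n, D) = D (Y(n, D) = D + 0 = D)
-156*(-71) + Y(d(-5, 6), 6) = -156*(-71) + 6 = 11076 + 6 = 11082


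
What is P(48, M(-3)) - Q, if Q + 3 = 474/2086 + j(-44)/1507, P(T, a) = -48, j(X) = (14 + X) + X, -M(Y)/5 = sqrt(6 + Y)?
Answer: -71011022/1571801 ≈ -45.178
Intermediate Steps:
M(Y) = -5*sqrt(6 + Y)
j(X) = 14 + 2*X
Q = -4435426/1571801 (Q = -3 + (474/2086 + (14 + 2*(-44))/1507) = -3 + (474*(1/2086) + (14 - 88)*(1/1507)) = -3 + (237/1043 - 74*1/1507) = -3 + (237/1043 - 74/1507) = -3 + 279977/1571801 = -4435426/1571801 ≈ -2.8219)
P(48, M(-3)) - Q = -48 - 1*(-4435426/1571801) = -48 + 4435426/1571801 = -71011022/1571801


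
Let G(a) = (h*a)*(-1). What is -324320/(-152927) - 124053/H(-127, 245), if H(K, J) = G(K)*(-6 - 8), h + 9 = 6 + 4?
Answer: 19547694091/271904206 ≈ 71.892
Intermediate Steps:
h = 1 (h = -9 + (6 + 4) = -9 + 10 = 1)
G(a) = -a (G(a) = (1*a)*(-1) = a*(-1) = -a)
H(K, J) = 14*K (H(K, J) = (-K)*(-6 - 8) = -K*(-14) = 14*K)
-324320/(-152927) - 124053/H(-127, 245) = -324320/(-152927) - 124053/(14*(-127)) = -324320*(-1/152927) - 124053/(-1778) = 324320/152927 - 124053*(-1/1778) = 324320/152927 + 124053/1778 = 19547694091/271904206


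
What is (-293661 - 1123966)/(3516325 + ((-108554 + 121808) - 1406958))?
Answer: -1417627/2122621 ≈ -0.66787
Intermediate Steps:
(-293661 - 1123966)/(3516325 + ((-108554 + 121808) - 1406958)) = -1417627/(3516325 + (13254 - 1406958)) = -1417627/(3516325 - 1393704) = -1417627/2122621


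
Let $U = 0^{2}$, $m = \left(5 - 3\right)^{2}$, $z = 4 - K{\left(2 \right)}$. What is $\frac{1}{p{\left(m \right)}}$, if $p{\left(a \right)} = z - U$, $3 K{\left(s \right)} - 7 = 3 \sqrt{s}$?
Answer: $\frac{15}{7} + \frac{9 \sqrt{2}}{7} \approx 3.9611$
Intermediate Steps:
$K{\left(s \right)} = \frac{7}{3} + \sqrt{s}$ ($K{\left(s \right)} = \frac{7}{3} + \frac{3 \sqrt{s}}{3} = \frac{7}{3} + \sqrt{s}$)
$z = \frac{5}{3} - \sqrt{2}$ ($z = 4 - \left(\frac{7}{3} + \sqrt{2}\right) = \frac{5}{3} - \sqrt{2} \approx 0.25245$)
$m = 4$ ($m = 2^{2} = 4$)
$U = 0$
$p{\left(a \right)} = \frac{5}{3} - \sqrt{2}$ ($p{\left(a \right)} = \left(\frac{5}{3} - \sqrt{2}\right) - 0 = \left(\frac{5}{3} - \sqrt{2}\right) + 0 = \frac{5}{3} - \sqrt{2}$)
$\frac{1}{p{\left(m \right)}} = \frac{1}{\frac{5}{3} - \sqrt{2}}$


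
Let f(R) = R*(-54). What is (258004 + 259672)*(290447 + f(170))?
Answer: 145605175492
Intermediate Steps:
f(R) = -54*R
(258004 + 259672)*(290447 + f(170)) = (258004 + 259672)*(290447 - 54*170) = 517676*(290447 - 9180) = 517676*281267 = 145605175492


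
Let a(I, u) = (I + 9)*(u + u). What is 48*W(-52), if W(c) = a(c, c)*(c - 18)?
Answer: -15025920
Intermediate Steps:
a(I, u) = 2*u*(9 + I) (a(I, u) = (9 + I)*(2*u) = 2*u*(9 + I))
W(c) = 2*c*(-18 + c)*(9 + c) (W(c) = (2*c*(9 + c))*(c - 18) = (2*c*(9 + c))*(-18 + c) = 2*c*(-18 + c)*(9 + c))
48*W(-52) = 48*(2*(-52)*(-18 - 52)*(9 - 52)) = 48*(2*(-52)*(-70)*(-43)) = 48*(-313040) = -15025920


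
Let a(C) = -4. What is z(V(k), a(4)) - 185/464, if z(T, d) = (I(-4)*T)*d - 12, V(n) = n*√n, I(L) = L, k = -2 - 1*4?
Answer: -5753/464 - 96*I*√6 ≈ -12.399 - 235.15*I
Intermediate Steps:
k = -6 (k = -2 - 4 = -6)
V(n) = n^(3/2)
z(T, d) = -12 - 4*T*d (z(T, d) = (-4*T)*d - 12 = -4*T*d - 12 = -12 - 4*T*d)
z(V(k), a(4)) - 185/464 = (-12 - 4*(-6)^(3/2)*(-4)) - 185/464 = (-12 - 4*(-6*I*√6)*(-4)) + (1/464)*(-185) = (-12 - 96*I*√6) - 185/464 = -5753/464 - 96*I*√6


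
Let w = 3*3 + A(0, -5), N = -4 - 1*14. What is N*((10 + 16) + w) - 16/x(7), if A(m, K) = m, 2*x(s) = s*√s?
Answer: -630 - 32*√7/49 ≈ -631.73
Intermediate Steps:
x(s) = s^(3/2)/2 (x(s) = (s*√s)/2 = s^(3/2)/2)
N = -18 (N = -4 - 14 = -18)
w = 9 (w = 3*3 + 0 = 9 + 0 = 9)
N*((10 + 16) + w) - 16/x(7) = -18*((10 + 16) + 9) - 16*2*√7/49 = -18*(26 + 9) - 16*2*√7/49 = -18*35 - 16*2*√7/49 = -630 - 32*√7/49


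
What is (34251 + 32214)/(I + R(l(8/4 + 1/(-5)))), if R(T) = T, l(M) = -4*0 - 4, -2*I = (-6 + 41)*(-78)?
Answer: 66465/1361 ≈ 48.835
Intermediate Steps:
I = 1365 (I = -(-6 + 41)*(-78)/2 = -35*(-78)/2 = -1/2*(-2730) = 1365)
l(M) = -4 (l(M) = 0 - 4 = -4)
(34251 + 32214)/(I + R(l(8/4 + 1/(-5)))) = (34251 + 32214)/(1365 - 4) = 66465/1361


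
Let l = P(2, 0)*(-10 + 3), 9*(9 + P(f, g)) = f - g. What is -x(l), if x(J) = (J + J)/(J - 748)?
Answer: 1106/6179 ≈ 0.17899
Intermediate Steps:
P(f, g) = -9 - g/9 + f/9 (P(f, g) = -9 + (f - g)/9 = -9 + (-g/9 + f/9) = -9 - g/9 + f/9)
l = 553/9 (l = (-9 - ⅑*0 + (⅑)*2)*(-10 + 3) = (-9 + 0 + 2/9)*(-7) = -79/9*(-7) = 553/9 ≈ 61.444)
x(J) = 2*J/(-748 + J) (x(J) = (2*J)/(-748 + J) = 2*J/(-748 + J))
-x(l) = -2*553/(9*(-748 + 553/9)) = -2*553/(9*(-6179/9)) = -2*553*(-9)/(9*6179) = -1*(-1106/6179) = 1106/6179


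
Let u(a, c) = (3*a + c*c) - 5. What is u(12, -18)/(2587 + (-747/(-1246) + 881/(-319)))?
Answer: 28220654/205481161 ≈ 0.13734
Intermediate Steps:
u(a, c) = -5 + c**2 + 3*a (u(a, c) = (3*a + c**2) - 5 = (c**2 + 3*a) - 5 = -5 + c**2 + 3*a)
u(12, -18)/(2587 + (-747/(-1246) + 881/(-319))) = (-5 + (-18)**2 + 3*12)/(2587 + (-747/(-1246) + 881/(-319))) = (-5 + 324 + 36)/(2587 + (-747*(-1/1246) + 881*(-1/319))) = 355/(2587 + (747/1246 - 881/319)) = 355/(2587 - 859433/397474) = 355/(1027405805/397474) = 355*(397474/1027405805) = 28220654/205481161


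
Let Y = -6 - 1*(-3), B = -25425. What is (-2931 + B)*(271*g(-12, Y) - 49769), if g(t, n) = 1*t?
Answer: 1503463476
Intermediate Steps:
Y = -3 (Y = -6 + 3 = -3)
g(t, n) = t
(-2931 + B)*(271*g(-12, Y) - 49769) = (-2931 - 25425)*(271*(-12) - 49769) = -28356*(-3252 - 49769) = -28356*(-53021) = 1503463476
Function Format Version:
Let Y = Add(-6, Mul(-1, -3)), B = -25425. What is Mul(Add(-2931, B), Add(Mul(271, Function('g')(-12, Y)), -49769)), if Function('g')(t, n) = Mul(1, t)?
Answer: 1503463476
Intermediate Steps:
Y = -3 (Y = Add(-6, 3) = -3)
Function('g')(t, n) = t
Mul(Add(-2931, B), Add(Mul(271, Function('g')(-12, Y)), -49769)) = Mul(Add(-2931, -25425), Add(Mul(271, -12), -49769)) = Mul(-28356, Add(-3252, -49769)) = Mul(-28356, -53021) = 1503463476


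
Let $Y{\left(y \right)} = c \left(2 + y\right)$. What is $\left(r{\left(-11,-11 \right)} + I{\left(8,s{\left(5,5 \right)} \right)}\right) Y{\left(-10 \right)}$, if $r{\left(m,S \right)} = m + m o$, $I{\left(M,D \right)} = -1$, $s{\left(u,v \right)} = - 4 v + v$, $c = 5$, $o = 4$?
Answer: $2240$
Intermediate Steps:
$s{\left(u,v \right)} = - 3 v$
$r{\left(m,S \right)} = 5 m$ ($r{\left(m,S \right)} = m + m 4 = m + 4 m = 5 m$)
$Y{\left(y \right)} = 10 + 5 y$ ($Y{\left(y \right)} = 5 \left(2 + y\right) = 10 + 5 y$)
$\left(r{\left(-11,-11 \right)} + I{\left(8,s{\left(5,5 \right)} \right)}\right) Y{\left(-10 \right)} = \left(5 \left(-11\right) - 1\right) \left(10 + 5 \left(-10\right)\right) = \left(-55 - 1\right) \left(10 - 50\right) = \left(-56\right) \left(-40\right) = 2240$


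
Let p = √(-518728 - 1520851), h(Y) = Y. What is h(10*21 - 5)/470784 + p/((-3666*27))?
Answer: 205/470784 - I*√2039579/98982 ≈ 0.00043544 - 0.014428*I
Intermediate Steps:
p = I*√2039579 (p = √(-2039579) = I*√2039579 ≈ 1428.1*I)
h(10*21 - 5)/470784 + p/((-3666*27)) = (10*21 - 5)/470784 + (I*√2039579)/((-3666*27)) = (210 - 5)*(1/470784) + (I*√2039579)/(-98982) = 205*(1/470784) + (I*√2039579)*(-1/98982) = 205/470784 - I*√2039579/98982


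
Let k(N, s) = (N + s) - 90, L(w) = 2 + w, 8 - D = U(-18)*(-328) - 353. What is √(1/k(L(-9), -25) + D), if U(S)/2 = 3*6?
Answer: √181123274/122 ≈ 110.31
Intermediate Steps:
U(S) = 36 (U(S) = 2*(3*6) = 2*18 = 36)
D = 12169 (D = 8 - (36*(-328) - 353) = 8 - (-11808 - 353) = 8 - 1*(-12161) = 8 + 12161 = 12169)
k(N, s) = -90 + N + s
√(1/k(L(-9), -25) + D) = √(1/(-90 + (2 - 9) - 25) + 12169) = √(1/(-90 - 7 - 25) + 12169) = √(1/(-122) + 12169) = √(-1/122 + 12169) = √(1484617/122) = √181123274/122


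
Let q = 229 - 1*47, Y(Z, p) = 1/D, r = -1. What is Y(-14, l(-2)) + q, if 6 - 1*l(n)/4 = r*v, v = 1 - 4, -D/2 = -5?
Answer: 1821/10 ≈ 182.10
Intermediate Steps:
D = 10 (D = -2*(-5) = 10)
v = -3
l(n) = 12 (l(n) = 24 - (-4)*(-3) = 24 - 4*3 = 24 - 12 = 12)
Y(Z, p) = 1/10
q = 182 (q = 229 - 47 = 182)
Y(-14, l(-2)) + q = 1/10 + 182 = 1821/10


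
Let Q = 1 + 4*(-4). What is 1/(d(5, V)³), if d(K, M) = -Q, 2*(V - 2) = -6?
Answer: 1/3375 ≈ 0.00029630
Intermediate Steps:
V = -1 (V = 2 + (½)*(-6) = 2 - 3 = -1)
Q = -15 (Q = 1 - 16 = -15)
d(K, M) = 15 (d(K, M) = -1*(-15) = 15)
1/(d(5, V)³) = 1/(15³) = 1/3375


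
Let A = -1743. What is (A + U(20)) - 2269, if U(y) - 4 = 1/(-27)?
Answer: -108217/27 ≈ -4008.0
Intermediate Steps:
U(y) = 107/27 (U(y) = 4 + 1/(-27) = 4 - 1/27 = 107/27)
(A + U(20)) - 2269 = (-1743 + 107/27) - 2269 = -46954/27 - 2269 = -108217/27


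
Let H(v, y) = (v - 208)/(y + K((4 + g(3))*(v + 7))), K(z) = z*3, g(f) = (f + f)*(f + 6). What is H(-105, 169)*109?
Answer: 34117/16883 ≈ 2.0208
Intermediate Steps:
g(f) = 2*f*(6 + f) (g(f) = (2*f)*(6 + f) = 2*f*(6 + f))
K(z) = 3*z
H(v, y) = (-208 + v)/(1218 + y + 174*v) (H(v, y) = (v - 208)/(y + 3*((4 + 2*3*(6 + 3))*(v + 7))) = (-208 + v)/(y + 3*((4 + 2*3*9)*(7 + v))) = (-208 + v)/(y + 3*((4 + 54)*(7 + v))) = (-208 + v)/(y + 3*(58*(7 + v))) = (-208 + v)/(y + 3*(406 + 58*v)) = (-208 + v)/(y + (1218 + 174*v)) = (-208 + v)/(1218 + y + 174*v))
H(-105, 169)*109 = ((-208 - 105)/(1218 + 169 + 174*(-105)))*109 = (-313/(1218 + 169 - 18270))*109 = (-313/(-16883))*109 = -1/16883*(-313)*109 = (313/16883)*109 = 34117/16883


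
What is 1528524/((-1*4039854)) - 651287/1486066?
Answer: -817098656447/1000581612394 ≈ -0.81662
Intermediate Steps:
1528524/((-1*4039854)) - 651287/1486066 = 1528524/(-4039854) - 651287*1/1486066 = 1528524*(-1/4039854) - 651287/1486066 = -254754/673309 - 651287/1486066 = -817098656447/1000581612394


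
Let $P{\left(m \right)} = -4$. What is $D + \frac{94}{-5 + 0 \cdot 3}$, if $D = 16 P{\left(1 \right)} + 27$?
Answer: $- \frac{279}{5} \approx -55.8$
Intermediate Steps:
$D = -37$ ($D = 16 \left(-4\right) + 27 = -64 + 27 = -37$)
$D + \frac{94}{-5 + 0 \cdot 3} = -37 + \frac{94}{-5 + 0 \cdot 3} = -37 + \frac{94}{-5 + 0} = -37 + \frac{94}{-5} = -37 + 94 \left(- \frac{1}{5}\right) = -37 - \frac{94}{5} = - \frac{279}{5}$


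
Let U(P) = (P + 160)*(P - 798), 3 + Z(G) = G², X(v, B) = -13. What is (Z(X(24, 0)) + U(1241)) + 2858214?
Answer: 3479023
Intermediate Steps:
Z(G) = -3 + G²
U(P) = (-798 + P)*(160 + P) (U(P) = (160 + P)*(-798 + P) = (-798 + P)*(160 + P))
(Z(X(24, 0)) + U(1241)) + 2858214 = ((-3 + (-13)²) + (-127680 + 1241² - 638*1241)) + 2858214 = ((-3 + 169) + (-127680 + 1540081 - 791758)) + 2858214 = (166 + 620643) + 2858214 = 620809 + 2858214 = 3479023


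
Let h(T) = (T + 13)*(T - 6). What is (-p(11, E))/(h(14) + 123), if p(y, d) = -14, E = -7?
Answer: 14/339 ≈ 0.041298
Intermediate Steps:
h(T) = (-6 + T)*(13 + T) (h(T) = (13 + T)*(-6 + T) = (-6 + T)*(13 + T))
(-p(11, E))/(h(14) + 123) = (-1*(-14))/((-78 + 14² + 7*14) + 123) = 14/((-78 + 196 + 98) + 123) = 14/(216 + 123) = 14/339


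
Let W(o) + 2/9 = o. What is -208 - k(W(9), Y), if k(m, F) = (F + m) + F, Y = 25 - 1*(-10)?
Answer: -2581/9 ≈ -286.78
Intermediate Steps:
Y = 35 (Y = 25 + 10 = 35)
W(o) = -2/9 + o
k(m, F) = m + 2*F
-208 - k(W(9), Y) = -208 - ((-2/9 + 9) + 2*35) = -208 - (79/9 + 70) = -208 - 1*709/9 = -208 - 709/9 = -2581/9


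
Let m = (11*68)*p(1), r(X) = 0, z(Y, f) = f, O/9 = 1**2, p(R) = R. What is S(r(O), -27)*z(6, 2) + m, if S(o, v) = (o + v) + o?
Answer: 694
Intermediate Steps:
O = 9 (O = 9*1**2 = 9*1 = 9)
m = 748 (m = (11*68)*1 = 748*1 = 748)
S(o, v) = v + 2*o
S(r(O), -27)*z(6, 2) + m = (-27 + 2*0)*2 + 748 = (-27 + 0)*2 + 748 = -27*2 + 748 = -54 + 748 = 694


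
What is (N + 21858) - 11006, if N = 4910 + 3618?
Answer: 19380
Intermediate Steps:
N = 8528
(N + 21858) - 11006 = (8528 + 21858) - 11006 = 30386 - 11006 = 19380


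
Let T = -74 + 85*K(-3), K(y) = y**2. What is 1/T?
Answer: 1/691 ≈ 0.0014472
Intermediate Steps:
T = 691 (T = -74 + 85*(-3)**2 = -74 + 85*9 = -74 + 765 = 691)
1/T = 1/691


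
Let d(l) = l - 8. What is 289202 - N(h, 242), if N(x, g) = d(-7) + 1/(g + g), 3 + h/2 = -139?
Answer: 139981027/484 ≈ 2.8922e+5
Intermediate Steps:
h = -284 (h = -6 + 2*(-139) = -6 - 278 = -284)
d(l) = -8 + l
N(x, g) = -15 + 1/(2*g) (N(x, g) = (-8 - 7) + 1/(g + g) = -15 + 1/(2*g))
289202 - N(h, 242) = 289202 - (-15 + (1/2)/242) = 289202 - (-15 + (1/2)*(1/242)) = 289202 - (-15 + 1/484) = 289202 - 1*(-7259/484) = 289202 + 7259/484 = 139981027/484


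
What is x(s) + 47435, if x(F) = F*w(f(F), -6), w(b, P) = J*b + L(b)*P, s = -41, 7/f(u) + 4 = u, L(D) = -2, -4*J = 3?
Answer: 2816293/60 ≈ 46938.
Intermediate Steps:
J = -¾ (J = -¼*3 = -¾ ≈ -0.75000)
f(u) = 7/(-4 + u)
w(b, P) = -2*P - 3*b/4 (w(b, P) = -3*b/4 - 2*P = -2*P - 3*b/4)
x(F) = F*(12 - 21/(4*(-4 + F))) (x(F) = F*(-2*(-6) - 21/(4*(-4 + F))) = F*(12 - 21/(4*(-4 + F))))
x(s) + 47435 = (¾)*(-41)*(-71 + 16*(-41))/(-4 - 41) + 47435 = (¾)*(-41)*(-71 - 656)/(-45) + 47435 = (¾)*(-41)*(-1/45)*(-727) + 47435 = -29807/60 + 47435 = 2816293/60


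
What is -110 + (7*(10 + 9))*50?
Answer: 6540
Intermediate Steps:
-110 + (7*(10 + 9))*50 = -110 + (7*19)*50 = -110 + 133*50 = -110 + 6650 = 6540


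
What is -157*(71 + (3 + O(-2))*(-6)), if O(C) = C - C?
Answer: -8321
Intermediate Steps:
O(C) = 0
-157*(71 + (3 + O(-2))*(-6)) = -157*(71 + (3 + 0)*(-6)) = -157*(71 + 3*(-6)) = -157*(71 - 18) = -157*53 = -8321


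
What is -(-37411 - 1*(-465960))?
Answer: -428549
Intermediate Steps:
-(-37411 - 1*(-465960)) = -(-37411 + 465960) = -1*428549 = -428549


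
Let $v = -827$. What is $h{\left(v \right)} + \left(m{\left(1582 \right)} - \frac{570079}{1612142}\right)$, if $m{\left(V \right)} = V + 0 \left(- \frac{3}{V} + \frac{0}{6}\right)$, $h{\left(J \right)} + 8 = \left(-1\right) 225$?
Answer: $\frac{2174209479}{1612142} \approx 1348.6$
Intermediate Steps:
$h{\left(J \right)} = -233$ ($h{\left(J \right)} = -8 - 225 = -233$)
$m{\left(V \right)} = V$ ($m{\left(V \right)} = V + 0 \left(- \frac{3}{V} + 0 \cdot \frac{1}{6}\right) = V + 0 \left(- \frac{3}{V} + 0\right) = V + 0 \left(- \frac{3}{V}\right) = V + 0 = V$)
$h{\left(v \right)} + \left(m{\left(1582 \right)} - \frac{570079}{1612142}\right) = -233 + \left(1582 - \frac{570079}{1612142}\right) = -233 + \frac{2549838565}{1612142} = \frac{2174209479}{1612142}$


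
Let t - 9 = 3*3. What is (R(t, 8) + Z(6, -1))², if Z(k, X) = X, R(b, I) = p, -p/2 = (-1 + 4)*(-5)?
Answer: 841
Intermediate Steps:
t = 18 (t = 9 + 3*3 = 9 + 9 = 18)
p = 30 (p = -2*(-1 + 4)*(-5) = -6*(-5) = -2*(-15) = 30)
R(b, I) = 30
(R(t, 8) + Z(6, -1))² = (30 - 1)² = 29² = 841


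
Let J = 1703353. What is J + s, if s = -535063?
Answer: 1168290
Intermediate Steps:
J + s = 1703353 - 535063 = 1168290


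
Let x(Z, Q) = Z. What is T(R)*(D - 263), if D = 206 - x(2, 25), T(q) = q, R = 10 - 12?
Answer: 118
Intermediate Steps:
R = -2
D = 204 (D = 206 - 1*2 = 206 - 2 = 204)
T(R)*(D - 263) = -2*(204 - 263) = -2*(-59) = 118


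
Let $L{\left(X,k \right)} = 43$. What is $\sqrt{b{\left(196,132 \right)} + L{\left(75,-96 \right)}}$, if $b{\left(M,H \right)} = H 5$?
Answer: $\sqrt{703} \approx 26.514$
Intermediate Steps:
$b{\left(M,H \right)} = 5 H$
$\sqrt{b{\left(196,132 \right)} + L{\left(75,-96 \right)}} = \sqrt{5 \cdot 132 + 43} = \sqrt{660 + 43} = \sqrt{703}$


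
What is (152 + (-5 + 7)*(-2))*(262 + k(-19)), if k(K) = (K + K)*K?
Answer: 145632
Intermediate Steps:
k(K) = 2*K**2 (k(K) = (2*K)*K = 2*K**2)
(152 + (-5 + 7)*(-2))*(262 + k(-19)) = (152 + (-5 + 7)*(-2))*(262 + 2*(-19)**2) = (152 + 2*(-2))*(262 + 2*361) = (152 - 4)*(262 + 722) = 148*984 = 145632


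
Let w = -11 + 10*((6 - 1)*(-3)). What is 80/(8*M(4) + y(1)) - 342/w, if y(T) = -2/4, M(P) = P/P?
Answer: 6178/483 ≈ 12.791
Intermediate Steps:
M(P) = 1
y(T) = -½ (y(T) = -2*¼ = -½)
w = -161 (w = -11 + 10*(5*(-3)) = -11 + 10*(-15) = -11 - 150 = -161)
80/(8*M(4) + y(1)) - 342/w = 80/(8*1 - ½) - 342/(-161) = 80/(8 - ½) - 342*(-1/161) = 80/(15/2) + 342/161 = 80*(2/15) + 342/161 = 32/3 + 342/161 = 6178/483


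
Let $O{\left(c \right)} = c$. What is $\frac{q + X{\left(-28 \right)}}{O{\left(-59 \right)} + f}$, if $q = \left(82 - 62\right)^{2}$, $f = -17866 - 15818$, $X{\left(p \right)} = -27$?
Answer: $- \frac{373}{33743} \approx -0.011054$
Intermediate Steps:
$f = -33684$
$q = 400$ ($q = 20^{2} = 400$)
$\frac{q + X{\left(-28 \right)}}{O{\left(-59 \right)} + f} = \frac{400 - 27}{-59 - 33684} = \frac{373}{-33743} = 373 \left(- \frac{1}{33743}\right) = - \frac{373}{33743}$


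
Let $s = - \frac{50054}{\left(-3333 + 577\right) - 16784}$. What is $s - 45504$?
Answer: $- \frac{444549053}{9770} \approx -45501.0$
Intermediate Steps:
$s = \frac{25027}{9770}$ ($s = - \frac{50054}{-2756 - 16784} = - \frac{50054}{-19540} = \left(-50054\right) \left(- \frac{1}{19540}\right) = \frac{25027}{9770} \approx 2.5616$)
$s - 45504 = \frac{25027}{9770} - 45504 = - \frac{444549053}{9770}$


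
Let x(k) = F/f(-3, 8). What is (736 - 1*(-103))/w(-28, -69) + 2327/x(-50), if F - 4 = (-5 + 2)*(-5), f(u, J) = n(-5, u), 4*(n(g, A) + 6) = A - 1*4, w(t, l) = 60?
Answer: -533057/570 ≈ -935.19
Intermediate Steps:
n(g, A) = -7 + A/4 (n(g, A) = -6 + (A - 1*4)/4 = -6 + (A - 4)/4 = -6 + (-4 + A)/4 = -6 + (-1 + A/4) = -7 + A/4)
f(u, J) = -7 + u/4
F = 19 (F = 4 + (-5 + 2)*(-5) = 4 - 3*(-5) = 4 + 15 = 19)
x(k) = -76/31 (x(k) = 19/(-7 + (¼)*(-3)) = 19/(-7 - ¾) = 19/(-31/4) = 19*(-4/31) = -76/31)
(736 - 1*(-103))/w(-28, -69) + 2327/x(-50) = (736 - 1*(-103))/60 + 2327/(-76/31) = (736 + 103)*(1/60) + 2327*(-31/76) = 839*(1/60) - 72137/76 = 839/60 - 72137/76 = -533057/570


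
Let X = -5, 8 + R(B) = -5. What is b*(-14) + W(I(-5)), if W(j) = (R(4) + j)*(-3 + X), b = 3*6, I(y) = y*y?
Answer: -348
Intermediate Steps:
R(B) = -13 (R(B) = -8 - 5 = -13)
I(y) = y²
b = 18
W(j) = 104 - 8*j (W(j) = (-13 + j)*(-3 - 5) = (-13 + j)*(-8) = 104 - 8*j)
b*(-14) + W(I(-5)) = 18*(-14) + (104 - 8*(-5)²) = -252 + (104 - 8*25) = -252 + (104 - 200) = -252 - 96 = -348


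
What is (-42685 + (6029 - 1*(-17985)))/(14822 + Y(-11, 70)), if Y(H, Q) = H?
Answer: -18671/14811 ≈ -1.2606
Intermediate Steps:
(-42685 + (6029 - 1*(-17985)))/(14822 + Y(-11, 70)) = (-42685 + (6029 - 1*(-17985)))/(14822 - 11) = (-42685 + (6029 + 17985))/14811 = (-42685 + 24014)*(1/14811) = -18671*1/14811 = -18671/14811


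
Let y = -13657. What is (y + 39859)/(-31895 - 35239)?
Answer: -4367/11189 ≈ -0.39029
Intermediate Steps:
(y + 39859)/(-31895 - 35239) = (-13657 + 39859)/(-31895 - 35239) = 26202/(-67134) = 26202*(-1/67134) = -4367/11189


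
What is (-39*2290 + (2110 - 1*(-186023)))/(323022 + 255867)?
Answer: 32941/192963 ≈ 0.17071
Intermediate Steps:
(-39*2290 + (2110 - 1*(-186023)))/(323022 + 255867) = (-89310 + (2110 + 186023))/578889 = (-89310 + 188133)*(1/578889) = 98823*(1/578889) = 32941/192963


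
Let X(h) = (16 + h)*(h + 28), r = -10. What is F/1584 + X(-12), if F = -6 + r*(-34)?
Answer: 50855/792 ≈ 64.211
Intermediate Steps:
F = 334 (F = -6 - 10*(-34) = -6 + 340 = 334)
X(h) = (16 + h)*(28 + h)
F/1584 + X(-12) = 334/1584 + (448 + (-12)² + 44*(-12)) = 334*(1/1584) + (448 + 144 - 528) = 167/792 + 64 = 50855/792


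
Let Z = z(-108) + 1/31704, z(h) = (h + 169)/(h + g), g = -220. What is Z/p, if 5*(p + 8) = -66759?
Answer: 604255/43414807668 ≈ 1.3918e-5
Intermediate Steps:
p = -66799/5 (p = -8 + (⅕)*(-66759) = -8 - 66759/5 = -66799/5 ≈ -13360.)
z(h) = (169 + h)/(-220 + h) (z(h) = (h + 169)/(h - 220) = (169 + h)/(-220 + h))
Z = -120851/649932 (Z = (169 - 108)/(-220 - 108) + 1/31704 = 61/(-328) + 1/31704 = -1/328*61 + 1/31704 = -61/328 + 1/31704 = -120851/649932 ≈ -0.18594)
Z/p = -120851/(649932*(-66799/5)) = -120851/649932*(-5/66799) = 604255/43414807668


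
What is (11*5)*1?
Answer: 55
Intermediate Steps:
(11*5)*1 = 55*1 = 55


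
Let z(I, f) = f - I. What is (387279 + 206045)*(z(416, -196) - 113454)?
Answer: -67678095384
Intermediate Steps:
(387279 + 206045)*(z(416, -196) - 113454) = (387279 + 206045)*((-196 - 1*416) - 113454) = 593324*((-196 - 416) - 113454) = 593324*(-612 - 113454) = 593324*(-114066) = -67678095384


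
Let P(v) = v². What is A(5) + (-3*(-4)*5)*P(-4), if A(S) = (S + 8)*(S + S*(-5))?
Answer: 700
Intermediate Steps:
A(S) = -4*S*(8 + S) (A(S) = (8 + S)*(S - 5*S) = (8 + S)*(-4*S) = -4*S*(8 + S))
A(5) + (-3*(-4)*5)*P(-4) = -4*5*(8 + 5) + (-3*(-4)*5)*(-4)² = -4*5*13 + (12*5)*16 = -260 + 60*16 = -260 + 960 = 700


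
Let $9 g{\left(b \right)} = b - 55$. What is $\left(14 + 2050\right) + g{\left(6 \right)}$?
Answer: $\frac{18527}{9} \approx 2058.6$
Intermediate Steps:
$g{\left(b \right)} = - \frac{55}{9} + \frac{b}{9}$ ($g{\left(b \right)} = \frac{b - 55}{9} = \frac{-55 + b}{9} = - \frac{55}{9} + \frac{b}{9}$)
$\left(14 + 2050\right) + g{\left(6 \right)} = \left(14 + 2050\right) + \left(- \frac{55}{9} + \frac{1}{9} \cdot 6\right) = 2064 + \left(- \frac{55}{9} + \frac{2}{3}\right) = 2064 - \frac{49}{9} = \frac{18527}{9}$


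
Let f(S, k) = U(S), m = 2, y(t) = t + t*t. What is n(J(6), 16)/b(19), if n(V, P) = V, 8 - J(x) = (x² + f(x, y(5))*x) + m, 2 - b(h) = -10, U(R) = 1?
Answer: -3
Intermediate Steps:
y(t) = t + t²
b(h) = 12 (b(h) = 2 - 1*(-10) = 2 + 10 = 12)
f(S, k) = 1
J(x) = 6 - x - x² (J(x) = 8 - ((x² + 1*x) + 2) = 8 - ((x² + x) + 2) = 8 - ((x + x²) + 2) = 8 - (2 + x + x²) = 8 + (-2 - x - x²) = 6 - x - x²)
n(J(6), 16)/b(19) = (6 - 1*6 - 1*6²)/12 = (6 - 6 - 1*36)*(1/12) = (6 - 6 - 36)*(1/12) = -36*1/12 = -3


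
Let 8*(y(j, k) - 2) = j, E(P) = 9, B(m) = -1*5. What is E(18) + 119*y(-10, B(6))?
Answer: 393/4 ≈ 98.250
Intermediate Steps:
B(m) = -5
y(j, k) = 2 + j/8
E(18) + 119*y(-10, B(6)) = 9 + 119*(2 + (⅛)*(-10)) = 9 + 119*(2 - 5/4) = 9 + 119*(¾) = 9 + 357/4 = 393/4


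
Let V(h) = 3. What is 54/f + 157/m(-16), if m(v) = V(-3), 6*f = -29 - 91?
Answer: 1489/30 ≈ 49.633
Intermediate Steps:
f = -20 (f = (-29 - 91)/6 = (1/6)*(-120) = -20)
m(v) = 3
54/f + 157/m(-16) = 54/(-20) + 157/3 = 54*(-1/20) + 157*(1/3) = -27/10 + 157/3 = 1489/30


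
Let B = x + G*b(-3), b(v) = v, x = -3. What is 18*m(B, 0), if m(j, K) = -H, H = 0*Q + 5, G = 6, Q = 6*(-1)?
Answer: -90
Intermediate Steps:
Q = -6
H = 5 (H = 0*(-6) + 5 = 0 + 5 = 5)
B = -21 (B = -3 + 6*(-3) = -3 - 18 = -21)
m(j, K) = -5 (m(j, K) = -1*5 = -5)
18*m(B, 0) = 18*(-5) = -90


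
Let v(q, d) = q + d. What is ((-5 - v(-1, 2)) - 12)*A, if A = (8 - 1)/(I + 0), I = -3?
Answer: 42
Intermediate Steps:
v(q, d) = d + q
A = -7/3 (A = (8 - 1)/(-3 + 0) = 7/(-3) = 7*(-⅓) = -7/3 ≈ -2.3333)
((-5 - v(-1, 2)) - 12)*A = ((-5 - (2 - 1)) - 12)*(-7/3) = ((-5 - 1*1) - 12)*(-7/3) = ((-5 - 1) - 12)*(-7/3) = (-6 - 12)*(-7/3) = -18*(-7/3) = 42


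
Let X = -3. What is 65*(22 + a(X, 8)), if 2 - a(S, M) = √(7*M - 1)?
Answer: 1560 - 65*√55 ≈ 1077.9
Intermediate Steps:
a(S, M) = 2 - √(-1 + 7*M) (a(S, M) = 2 - √(7*M - 1) = 2 - √(-1 + 7*M))
65*(22 + a(X, 8)) = 65*(22 + (2 - √(-1 + 7*8))) = 65*(22 + (2 - √(-1 + 56))) = 65*(22 + (2 - √55)) = 65*(24 - √55) = 1560 - 65*√55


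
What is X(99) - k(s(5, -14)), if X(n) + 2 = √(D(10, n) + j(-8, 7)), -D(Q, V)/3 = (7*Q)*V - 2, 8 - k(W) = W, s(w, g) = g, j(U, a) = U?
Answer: -24 + 2*I*√5198 ≈ -24.0 + 144.19*I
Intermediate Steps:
k(W) = 8 - W
D(Q, V) = 6 - 21*Q*V (D(Q, V) = -3*((7*Q)*V - 2) = -3*(7*Q*V - 2) = -3*(-2 + 7*Q*V) = 6 - 21*Q*V)
X(n) = -2 + √(-2 - 210*n) (X(n) = -2 + √((6 - 21*10*n) - 8) = -2 + √((6 - 210*n) - 8) = -2 + √(-2 - 210*n))
X(99) - k(s(5, -14)) = (-2 + √(-2 - 210*99)) - (8 - 1*(-14)) = (-2 + √(-2 - 20790)) - (8 + 14) = (-2 + √(-20792)) - 1*22 = (-2 + 2*I*√5198) - 22 = -24 + 2*I*√5198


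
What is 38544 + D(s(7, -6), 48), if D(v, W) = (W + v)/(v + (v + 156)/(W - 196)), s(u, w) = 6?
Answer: 4665156/121 ≈ 38555.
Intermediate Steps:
D(v, W) = (W + v)/(v + (156 + v)/(-196 + W))
38544 + D(s(7, -6), 48) = 38544 + (48² - 196*48 - 196*6 + 48*6)/(156 - 195*6 + 48*6) = 38544 + (2304 - 9408 - 1176 + 288)/(156 - 1170 + 288) = 38544 - 7992/(-726) = 38544 - 1/726*(-7992) = 38544 + 1332/121 = 4665156/121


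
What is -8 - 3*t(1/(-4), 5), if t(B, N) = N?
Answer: -23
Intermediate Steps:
-8 - 3*t(1/(-4), 5) = -8 - 3*5 = -8 - 15 = -23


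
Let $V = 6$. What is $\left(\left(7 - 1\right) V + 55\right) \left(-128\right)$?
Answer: $-11648$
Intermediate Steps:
$\left(\left(7 - 1\right) V + 55\right) \left(-128\right) = \left(\left(7 - 1\right) 6 + 55\right) \left(-128\right) = \left(6 \cdot 6 + 55\right) \left(-128\right) = \left(36 + 55\right) \left(-128\right) = 91 \left(-128\right) = -11648$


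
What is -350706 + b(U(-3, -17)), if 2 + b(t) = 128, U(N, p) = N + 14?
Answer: -350580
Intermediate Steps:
U(N, p) = 14 + N
b(t) = 126 (b(t) = -2 + 128 = 126)
-350706 + b(U(-3, -17)) = -350706 + 126 = -350580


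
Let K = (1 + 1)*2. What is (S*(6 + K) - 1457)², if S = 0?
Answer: 2122849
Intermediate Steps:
K = 4 (K = 2*2 = 4)
(S*(6 + K) - 1457)² = (0*(6 + 4) - 1457)² = (0*10 - 1457)² = (0 - 1457)² = (-1457)² = 2122849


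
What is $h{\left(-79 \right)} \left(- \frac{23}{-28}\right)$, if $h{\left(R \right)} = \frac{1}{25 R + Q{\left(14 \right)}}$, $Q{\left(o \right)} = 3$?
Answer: $- \frac{23}{55216} \approx -0.00041655$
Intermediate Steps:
$h{\left(R \right)} = \frac{1}{3 + 25 R}$ ($h{\left(R \right)} = \frac{1}{25 R + 3} = \frac{1}{3 + 25 R}$)
$h{\left(-79 \right)} \left(- \frac{23}{-28}\right) = \frac{\left(-23\right) \frac{1}{-28}}{3 + 25 \left(-79\right)} = \frac{\left(-23\right) \left(- \frac{1}{28}\right)}{3 - 1975} = \frac{1}{-1972} \cdot \frac{23}{28} = \left(- \frac{1}{1972}\right) \frac{23}{28} = - \frac{23}{55216}$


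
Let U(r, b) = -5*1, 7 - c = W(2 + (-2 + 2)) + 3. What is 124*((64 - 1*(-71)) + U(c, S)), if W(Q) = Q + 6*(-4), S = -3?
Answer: 16120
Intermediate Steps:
W(Q) = -24 + Q (W(Q) = Q - 24 = -24 + Q)
c = 26 (c = 7 - ((-24 + (2 + (-2 + 2))) + 3) = 7 - ((-24 + (2 + 0)) + 3) = 7 - ((-24 + 2) + 3) = 7 - (-22 + 3) = 7 - 1*(-19) = 7 + 19 = 26)
U(r, b) = -5
124*((64 - 1*(-71)) + U(c, S)) = 124*((64 - 1*(-71)) - 5) = 124*((64 + 71) - 5) = 124*(135 - 5) = 124*130 = 16120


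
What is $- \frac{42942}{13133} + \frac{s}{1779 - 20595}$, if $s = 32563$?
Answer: $- \frac{1235646551}{247110528} \approx -5.0004$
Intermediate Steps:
$- \frac{42942}{13133} + \frac{s}{1779 - 20595} = - \frac{42942}{13133} + \frac{32563}{1779 - 20595} = \left(-42942\right) \frac{1}{13133} + \frac{32563}{-18816} = - \frac{42942}{13133} + 32563 \left(- \frac{1}{18816}\right) = - \frac{42942}{13133} - \frac{32563}{18816} = - \frac{1235646551}{247110528}$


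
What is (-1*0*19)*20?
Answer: 0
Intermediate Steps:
(-1*0*19)*20 = (0*19)*20 = 0*20 = 0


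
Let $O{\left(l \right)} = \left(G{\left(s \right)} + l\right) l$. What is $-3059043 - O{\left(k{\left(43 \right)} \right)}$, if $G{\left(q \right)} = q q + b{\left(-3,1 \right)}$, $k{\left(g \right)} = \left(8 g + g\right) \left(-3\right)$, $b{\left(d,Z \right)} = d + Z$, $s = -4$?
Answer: $-4390710$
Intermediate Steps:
$b{\left(d,Z \right)} = Z + d$
$k{\left(g \right)} = - 27 g$ ($k{\left(g \right)} = 9 g \left(-3\right) = - 27 g$)
$G{\left(q \right)} = -2 + q^{2}$ ($G{\left(q \right)} = q q + \left(1 - 3\right) = q^{2} - 2 = -2 + q^{2}$)
$O{\left(l \right)} = l \left(14 + l\right)$ ($O{\left(l \right)} = \left(\left(-2 + \left(-4\right)^{2}\right) + l\right) l = \left(\left(-2 + 16\right) + l\right) l = \left(14 + l\right) l = l \left(14 + l\right)$)
$-3059043 - O{\left(k{\left(43 \right)} \right)} = -3059043 - \left(-27\right) 43 \left(14 - 1161\right) = -3059043 - - 1161 \left(14 - 1161\right) = -3059043 - \left(-1161\right) \left(-1147\right) = -3059043 - 1331667 = -4390710$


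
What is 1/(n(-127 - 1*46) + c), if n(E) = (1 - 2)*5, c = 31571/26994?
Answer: -26994/103399 ≈ -0.26107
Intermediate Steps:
c = 31571/26994 (c = 31571*(1/26994) = 31571/26994 ≈ 1.1696)
n(E) = -5 (n(E) = -1*5 = -5)
1/(n(-127 - 1*46) + c) = 1/(-5 + 31571/26994) = 1/(-103399/26994) = -26994/103399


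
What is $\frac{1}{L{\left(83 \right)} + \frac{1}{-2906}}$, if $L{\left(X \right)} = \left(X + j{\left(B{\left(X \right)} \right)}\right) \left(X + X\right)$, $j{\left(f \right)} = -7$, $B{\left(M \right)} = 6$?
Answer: $\frac{2906}{36662095} \approx 7.9264 \cdot 10^{-5}$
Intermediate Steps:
$L{\left(X \right)} = 2 X \left(-7 + X\right)$ ($L{\left(X \right)} = \left(X - 7\right) \left(X + X\right) = \left(-7 + X\right) 2 X = 2 X \left(-7 + X\right)$)
$\frac{1}{L{\left(83 \right)} + \frac{1}{-2906}} = \frac{1}{2 \cdot 83 \left(-7 + 83\right) + \frac{1}{-2906}} = \frac{1}{2 \cdot 83 \cdot 76 - \frac{1}{2906}} = \frac{1}{12616 - \frac{1}{2906}} = \frac{1}{\frac{36662095}{2906}} = \frac{2906}{36662095}$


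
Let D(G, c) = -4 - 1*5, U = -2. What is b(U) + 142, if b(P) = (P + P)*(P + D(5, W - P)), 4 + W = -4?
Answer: 186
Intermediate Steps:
W = -8 (W = -4 - 4 = -8)
D(G, c) = -9 (D(G, c) = -4 - 5 = -9)
b(P) = 2*P*(-9 + P) (b(P) = (P + P)*(P - 9) = (2*P)*(-9 + P) = 2*P*(-9 + P))
b(U) + 142 = 2*(-2)*(-9 - 2) + 142 = 2*(-2)*(-11) + 142 = 44 + 142 = 186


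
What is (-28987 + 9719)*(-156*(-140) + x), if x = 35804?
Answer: -1110684592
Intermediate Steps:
(-28987 + 9719)*(-156*(-140) + x) = (-28987 + 9719)*(-156*(-140) + 35804) = -19268*(21840 + 35804) = -19268*57644 = -1110684592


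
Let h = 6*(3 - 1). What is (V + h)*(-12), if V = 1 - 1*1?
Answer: -144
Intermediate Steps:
V = 0 (V = 1 - 1 = 0)
h = 12 (h = 6*2 = 12)
(V + h)*(-12) = (0 + 12)*(-12) = 12*(-12) = -144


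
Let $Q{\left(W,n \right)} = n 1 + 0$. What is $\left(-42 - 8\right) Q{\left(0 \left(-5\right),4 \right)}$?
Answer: $-200$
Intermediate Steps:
$Q{\left(W,n \right)} = n$ ($Q{\left(W,n \right)} = n + 0 = n$)
$\left(-42 - 8\right) Q{\left(0 \left(-5\right),4 \right)} = \left(-42 - 8\right) 4 = \left(-50\right) 4 = -200$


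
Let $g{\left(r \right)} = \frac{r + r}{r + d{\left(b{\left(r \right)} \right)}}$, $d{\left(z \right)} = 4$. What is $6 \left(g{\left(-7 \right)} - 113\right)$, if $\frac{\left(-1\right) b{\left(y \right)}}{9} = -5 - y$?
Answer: $-650$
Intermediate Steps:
$b{\left(y \right)} = 45 + 9 y$ ($b{\left(y \right)} = - 9 \left(-5 - y\right) = 45 + 9 y$)
$g{\left(r \right)} = \frac{2 r}{4 + r}$ ($g{\left(r \right)} = \frac{r + r}{r + 4} = \frac{2 r}{4 + r}$)
$6 \left(g{\left(-7 \right)} - 113\right) = 6 \left(2 \left(-7\right) \frac{1}{4 - 7} - 113\right) = 6 \left(2 \left(-7\right) \frac{1}{-3} - 113\right) = 6 \left(2 \left(-7\right) \left(- \frac{1}{3}\right) - 113\right) = 6 \left(\frac{14}{3} - 113\right) = 6 \left(- \frac{325}{3}\right) = -650$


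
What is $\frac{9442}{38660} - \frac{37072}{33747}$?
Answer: $- \frac{79611739}{93189930} \approx -0.8543$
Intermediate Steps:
$\frac{9442}{38660} - \frac{37072}{33747} = 9442 \cdot \frac{1}{38660} - \frac{5296}{4821} = \frac{4721}{19330} - \frac{5296}{4821} = - \frac{79611739}{93189930}$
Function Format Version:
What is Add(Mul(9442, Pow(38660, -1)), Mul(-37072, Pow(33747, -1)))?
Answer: Rational(-79611739, 93189930) ≈ -0.85430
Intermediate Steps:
Add(Mul(9442, Pow(38660, -1)), Mul(-37072, Pow(33747, -1))) = Add(Mul(9442, Rational(1, 38660)), Mul(-37072, Rational(1, 33747))) = Add(Rational(4721, 19330), Rational(-5296, 4821)) = Rational(-79611739, 93189930)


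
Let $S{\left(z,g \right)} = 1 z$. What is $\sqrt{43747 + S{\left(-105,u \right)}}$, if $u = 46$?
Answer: $\sqrt{43642} \approx 208.91$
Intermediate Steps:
$S{\left(z,g \right)} = z$
$\sqrt{43747 + S{\left(-105,u \right)}} = \sqrt{43747 - 105} = \sqrt{43642}$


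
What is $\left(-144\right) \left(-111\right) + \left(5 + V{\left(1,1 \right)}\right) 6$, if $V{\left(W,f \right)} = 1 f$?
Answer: $16020$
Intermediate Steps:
$V{\left(W,f \right)} = f$
$\left(-144\right) \left(-111\right) + \left(5 + V{\left(1,1 \right)}\right) 6 = \left(-144\right) \left(-111\right) + \left(5 + 1\right) 6 = 15984 + 6 \cdot 6 = 15984 + 36 = 16020$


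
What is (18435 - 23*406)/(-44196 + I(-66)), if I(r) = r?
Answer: -9097/44262 ≈ -0.20553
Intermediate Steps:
(18435 - 23*406)/(-44196 + I(-66)) = (18435 - 23*406)/(-44196 - 66) = (18435 - 9338)/(-44262) = 9097*(-1/44262) = -9097/44262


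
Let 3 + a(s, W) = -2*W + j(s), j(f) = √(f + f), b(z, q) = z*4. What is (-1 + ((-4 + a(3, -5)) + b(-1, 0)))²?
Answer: (2 - √6)² ≈ 0.20204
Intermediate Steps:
b(z, q) = 4*z
j(f) = √2*√f (j(f) = √(2*f) = √2*√f)
a(s, W) = -3 - 2*W + √2*√s (a(s, W) = -3 + (-2*W + √2*√s) = -3 - 2*W + √2*√s)
(-1 + ((-4 + a(3, -5)) + b(-1, 0)))² = (-1 + ((-4 + (-3 - 2*(-5) + √2*√3)) + 4*(-1)))² = (-1 + ((-4 + (-3 + 10 + √6)) - 4))² = (-1 + ((-4 + (7 + √6)) - 4))² = (-1 + ((3 + √6) - 4))² = (-1 + (-1 + √6))² = (-2 + √6)²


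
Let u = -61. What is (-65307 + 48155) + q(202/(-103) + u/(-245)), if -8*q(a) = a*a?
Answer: -87381732598449/5094441800 ≈ -17152.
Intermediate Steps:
q(a) = -a²/8 (q(a) = -a*a/8 = -a²/8)
(-65307 + 48155) + q(202/(-103) + u/(-245)) = (-65307 + 48155) - (202/(-103) - 61/(-245))²/8 = -17152 - (202*(-1/103) - 61*(-1/245))²/8 = -17152 - (-202/103 + 61/245)²/8 = -17152 - (-43207/25235)²/8 = -17152 - ⅛*1866844849/636805225 = -17152 - 1866844849/5094441800 = -87381732598449/5094441800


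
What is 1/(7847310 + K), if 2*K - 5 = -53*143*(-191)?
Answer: 1/8571107 ≈ 1.1667e-7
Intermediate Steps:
K = 723797 (K = 5/2 + (-53*143*(-191))/2 = 5/2 + (-7579*(-191))/2 = 5/2 + (½)*1447589 = 5/2 + 1447589/2 = 723797)
1/(7847310 + K) = 1/(7847310 + 723797) = 1/8571107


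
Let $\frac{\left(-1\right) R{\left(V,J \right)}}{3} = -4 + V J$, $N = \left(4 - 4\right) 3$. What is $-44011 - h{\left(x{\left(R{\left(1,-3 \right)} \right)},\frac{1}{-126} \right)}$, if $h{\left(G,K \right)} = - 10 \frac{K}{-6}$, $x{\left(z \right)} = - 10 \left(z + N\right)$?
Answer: $- \frac{16636153}{378} \approx -44011.0$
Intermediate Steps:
$N = 0$ ($N = 0 \cdot 3 = 0$)
$R{\left(V,J \right)} = 12 - 3 J V$ ($R{\left(V,J \right)} = - 3 \left(-4 + V J\right) = - 3 \left(-4 + J V\right) = 12 - 3 J V$)
$x{\left(z \right)} = - 10 z$ ($x{\left(z \right)} = - 10 \left(z + 0\right) = - 10 z$)
$h{\left(G,K \right)} = \frac{5 K}{3}$ ($h{\left(G,K \right)} = - 10 K \left(- \frac{1}{6}\right) = - 10 \left(- \frac{K}{6}\right) = \frac{5 K}{3}$)
$-44011 - h{\left(x{\left(R{\left(1,-3 \right)} \right)},\frac{1}{-126} \right)} = -44011 - \frac{5}{3 \left(-126\right)} = -44011 - \frac{5}{3} \left(- \frac{1}{126}\right) = -44011 - - \frac{5}{378} = -44011 + \frac{5}{378} = - \frac{16636153}{378}$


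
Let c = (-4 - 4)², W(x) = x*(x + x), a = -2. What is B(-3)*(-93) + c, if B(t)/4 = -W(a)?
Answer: 3040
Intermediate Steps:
W(x) = 2*x² (W(x) = x*(2*x) = 2*x²)
c = 64 (c = (-8)² = 64)
B(t) = -32 (B(t) = 4*(-2*(-2)²) = 4*(-2*4) = 4*(-1*8) = 4*(-8) = -32)
B(-3)*(-93) + c = -32*(-93) + 64 = 2976 + 64 = 3040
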